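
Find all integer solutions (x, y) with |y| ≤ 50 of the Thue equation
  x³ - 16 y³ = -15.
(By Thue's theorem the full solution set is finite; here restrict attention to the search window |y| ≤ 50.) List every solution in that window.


The equation is x³ - 16y³ = -15. For fixed y, x³ = 16·y³ − 15, so a solution requires the RHS to be a perfect cube.
Strategy: iterate y from -50 to 50, compute RHS = 16·y³ − 15, and check whether it is a (positive or negative) perfect cube.
Check small values of y:
  y = 0: RHS = -15 is not a perfect cube.
  y = 1: RHS = 1 = (1)³ ⇒ x = 1 works.
  y = -1: RHS = -31 is not a perfect cube.
  y = 2: RHS = 113 is not a perfect cube.
  y = -2: RHS = -143 is not a perfect cube.
  y = 3: RHS = 417 is not a perfect cube.
  y = -3: RHS = -447 is not a perfect cube.
Continuing the search up to |y| = 50 finds no further solutions beyond those listed.
Collected solutions: (1, 1).

Solutions (with |y| ≤ 50): (1, 1).


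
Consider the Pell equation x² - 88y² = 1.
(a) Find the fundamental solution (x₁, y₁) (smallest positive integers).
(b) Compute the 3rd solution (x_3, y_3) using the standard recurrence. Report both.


Step 1: Find the fundamental solution (x₁, y₁) of x² - 88y² = 1.
  Expand √88 as a continued fraction. a₀ = ⌊√88⌋ = 9; iterate m_{k+1} = d_k·a_k − m_k, d_{k+1} = (88 − m_{k+1}²)/d_k, a_{k+1} = ⌊(a₀ + m_{k+1})/d_{k+1}⌋ (starting m₀ = 0, d₀ = 1), with convergents p_k = a_k·p_{k-1} + p_{k-2}, q_k = a_k·q_{k-1} + q_{k-2} (p₋₁ = 1, q₋₁ = 0):
  k = 0: a₀ = 9; p₀/q₀ = 9/1; p₀² − 88·q₀² = 81 − 88 = -7.
  k = 1: m = 9, d = 7, a = ⌊(9 + 9)/7⌋ = 2; p/q = (2·9 + 1)/(2·1 + 0) = 19/2; p² − 88·q² = 361 − 352 = 9.
  k = 2: m = 5, d = 9, a = ⌊(9 + 5)/9⌋ = 1; p/q = (1·19 + 9)/(1·2 + 1) = 28/3; p² − 88·q² = 784 − 792 = -8.
  k = 3: m = 4, d = 8, a = ⌊(9 + 4)/8⌋ = 1; p/q = (1·28 + 19)/(1·3 + 2) = 47/5; p² − 88·q² = 2209 − 2200 = 9.
  k = 4: m = 4, d = 9, a = ⌊(9 + 4)/9⌋ = 1; p/q = (1·47 + 28)/(1·5 + 3) = 75/8; p² − 88·q² = 5625 − 5632 = -7.
  k = 5: m = 5, d = 7, a = ⌊(9 + 5)/7⌋ = 2; p/q = (2·75 + 47)/(2·8 + 5) = 197/21; p² − 88·q² = 38809 − 38808 = 1.
  The first convergent with p² − 88·q² = 1 gives the fundamental solution (x₁, y₁) = (197, 21).
Step 2: Apply the recurrence (x_{n+1}, y_{n+1}) = (x₁x_n + 88y₁y_n, x₁y_n + y₁x_n) repeatedly.
  From (x_1, y_1) = (197, 21): x_2 = 197·197 + 88·21·21 = 77617; y_2 = 197·21 + 21·197 = 8274.
  From (x_2, y_2) = (77617, 8274): x_3 = 197·77617 + 88·21·8274 = 30580901; y_3 = 197·8274 + 21·77617 = 3259935.
Step 3: Verify x_3² - 88·y_3² = 935191505971801 - 935191505971800 = 1 (should be 1). ✓

(x_1, y_1) = (197, 21); (x_3, y_3) = (30580901, 3259935).


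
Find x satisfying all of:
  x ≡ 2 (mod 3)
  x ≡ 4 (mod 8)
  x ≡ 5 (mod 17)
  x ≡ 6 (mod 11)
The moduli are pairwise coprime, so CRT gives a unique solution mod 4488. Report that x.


Product of moduli M = 3 · 8 · 17 · 11 = 4488.
Merge one congruence at a time:
  Start: x ≡ 2 (mod 3).
  Combine with x ≡ 4 (mod 8); new modulus lcm = 24.
    Write x = 2 + 3·t and substitute into x ≡ 4 (mod 8): 3·t ≡ 4 − 2 = 2 (mod 8).
    The inverse of 3 mod 8 is 3 (since 3·3 = 9 = 1·8 + 1), so t ≡ 3·2 = 6 ≡ 6 (mod 8).
    Then x = 2 + 3·6 = 20, valid modulo lcm(3, 8) = 24: x ≡ 20 (mod 24).
  Combine with x ≡ 5 (mod 17); new modulus lcm = 408.
    Write x = 20 + 24·t and substitute into x ≡ 5 (mod 17): 24·t ≡ 5 − 20 = -15 (mod 17).
    Reduce coefficients mod 17: 7·t ≡ 2 (mod 17).
    The inverse of 7 mod 17 is 5 (since 7·5 = 35 = 2·17 + 1), so t ≡ 5·2 = 10 ≡ 10 (mod 17).
    Then x = 20 + 24·10 = 260, valid modulo lcm(24, 17) = 408: x ≡ 260 (mod 408).
  Combine with x ≡ 6 (mod 11); new modulus lcm = 4488.
    Write x = 260 + 408·t and substitute into x ≡ 6 (mod 11): 408·t ≡ 6 − 260 = -254 (mod 11).
    Reduce coefficients mod 11: 1·t ≡ 10 (mod 11).
    So t ≡ 10 (mod 11).
    Then x = 260 + 408·10 = 4340, valid modulo lcm(408, 11) = 4488: x ≡ 4340 (mod 4488).
Verify against each original: 4340 mod 3 = 2, 4340 mod 8 = 4, 4340 mod 17 = 5, 4340 mod 11 = 6.

x ≡ 4340 (mod 4488).


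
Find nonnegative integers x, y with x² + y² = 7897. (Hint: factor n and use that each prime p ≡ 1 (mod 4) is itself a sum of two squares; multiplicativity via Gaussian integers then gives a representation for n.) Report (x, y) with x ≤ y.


Step 1: Factor n = 7897 = 53 · 149.
Step 2: Check the mod-4 condition on each prime factor: 53 ≡ 1 (mod 4), exponent 1; 149 ≡ 1 (mod 4), exponent 1.
All primes ≡ 3 (mod 4) appear to even exponent (or don't appear), so by the two-squares theorem n IS expressible as a sum of two squares.
Step 3: Build a representation. Here n = 53 · 149 is a product of primes ≡ 1 (mod 4). Each prime p ≡ 1 (mod 4) is itself a sum of two squares; find a² by testing p − a² for a perfect square:
  53: 53 − 1² = 52, 53 − 2² = 49 = 7² ⇒ 53 = 2² + 7².
  149: 149 − 1² = 148, 149 − 2² = 145, 149 − 3² = 140, 149 − 4² = 133, 149 − 5² = 124, 149 − 6² = 113, 149 − 7² = 100 = 10² ⇒ 149 = 7² + 10².
  Combine using the Brahmagupta–Fibonacci identity (a² + b²)(c² + d²) = (ac − bd)² + (ad + bc)² = (ac + bd)² + (ad − bc)²:
  53 · 149 = 7897: from (2² + 7²)(7² + 10²), take (2·7 − 7·10, 2·10 + 7·7) = (14 − 70, 20 + 49) = (-56, 69); dropping signs (only squares matter) gives (56, 69); check 56² + 69² = 3136 + 4761 = 7897 ✓.
Step 4: Order so x ≤ y and verify: 56² + 69² = 3136 + 4761 = 7897 = n. ✓

n = 7897 = 56² + 69² (one valid representation with x ≤ y).


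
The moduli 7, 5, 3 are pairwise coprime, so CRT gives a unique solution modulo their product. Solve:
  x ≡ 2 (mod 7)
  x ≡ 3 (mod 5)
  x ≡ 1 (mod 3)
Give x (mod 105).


Moduli 7, 5, 3 are pairwise coprime; by CRT there is a unique solution modulo M = 7 · 5 · 3 = 105.
Solve pairwise, accumulating the modulus:
  Start with x ≡ 2 (mod 7).
  Combine with x ≡ 3 (mod 5): since gcd(7, 5) = 1, we get a unique residue mod 35.
    Write x = 2 + 7·t and substitute into x ≡ 3 (mod 5): 7·t ≡ 3 − 2 = 1 (mod 5).
    Reduce coefficients mod 5: 2·t ≡ 1 (mod 5).
    The inverse of 2 mod 5 is 3 (since 2·3 = 6 = 1·5 + 1), so t ≡ 3·1 = 3 ≡ 3 (mod 5).
    Then x = 2 + 7·3 = 23, valid modulo lcm(7, 5) = 35: x ≡ 23 (mod 35).
  Combine with x ≡ 1 (mod 3): since gcd(35, 3) = 1, we get a unique residue mod 105.
    Write x = 23 + 35·t and substitute into x ≡ 1 (mod 3): 35·t ≡ 1 − 23 = -22 (mod 3).
    Reduce coefficients mod 3: 2·t ≡ 2 (mod 3).
    The inverse of 2 mod 3 is 2 (since 2·2 = 4 = 1·3 + 1), so t ≡ 2·2 = 4 ≡ 1 (mod 3).
    Then x = 23 + 35·1 = 58, valid modulo lcm(35, 3) = 105: x ≡ 58 (mod 105).
Verify: 58 mod 7 = 2 ✓, 58 mod 5 = 3 ✓, 58 mod 3 = 1 ✓.

x ≡ 58 (mod 105).


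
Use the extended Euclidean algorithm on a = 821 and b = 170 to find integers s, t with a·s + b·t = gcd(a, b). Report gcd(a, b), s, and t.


Euclidean algorithm on (821, 170) — divide until remainder is 0:
  821 = 4 · 170 + 141
  170 = 1 · 141 + 29
  141 = 4 · 29 + 25
  29 = 1 · 25 + 4
  25 = 6 · 4 + 1
  4 = 4 · 1 + 0
gcd(821, 170) = 1.
Track Bezout coefficients alongside the remainders: start with r₀ = 821 = a·1 + b·0 (s = 1, t = 0) and r₁ = 170 = a·0 + b·1 (s = 0, t = 1); each new remainder r_{k+1} = r_{k-1} − q_k·r_k inherits s_{k+1} = s_{k-1} − q_k·s_k, t_{k+1} = t_{k-1} − q_k·t_k, so r_k = a·s_k + b·t_k at every step:
  q = 4: r = 141, s = 1 − 4·0 = 1, t = 0 − 4·1 = -4  (check: 821·1 + 170·(-4) = 141)
  q = 1: r = 29, s = 0 − 1·1 = -1, t = 1 − 1·(-4) = 5  (check: 821·(-1) + 170·5 = 29)
  q = 4: r = 25, s = 1 − 4·(-1) = 5, t = -4 − 4·5 = -24  (check: 821·5 + 170·(-24) = 25)
  q = 1: r = 4, s = -1 − 1·5 = -6, t = 5 − 1·(-24) = 29  (check: 821·(-6) + 170·29 = 4)
  q = 6: r = 1, s = 5 − 6·(-6) = 41, t = -24 − 6·29 = -198  (check: 821·41 + 170·(-198) = 1)
The row with r = 1 (the gcd) gives the Bezout coefficients s = 41, t = -198.
Result: 821 · (41) + 170 · (-198) = 1.

gcd(821, 170) = 1; s = 41, t = -198 (check: 821·41 + 170·(-198) = 1).


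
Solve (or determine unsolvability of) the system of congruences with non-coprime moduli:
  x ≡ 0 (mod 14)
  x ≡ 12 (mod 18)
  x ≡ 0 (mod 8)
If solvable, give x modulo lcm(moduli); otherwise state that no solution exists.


Moduli 14, 18, 8 are not pairwise coprime, so CRT works modulo lcm(m_i) when all pairwise compatibility conditions hold.
Pairwise compatibility: gcd(m_i, m_j) must divide a_i - a_j for every pair.
Merge one congruence at a time:
  Start: x ≡ 0 (mod 14).
  Combine with x ≡ 12 (mod 18): gcd(14, 18) = 2; 12 - 0 = 12, which IS divisible by 2, so compatible.
    Write x = 0 + 14·t and substitute into x ≡ 12 (mod 18): 14·t ≡ 12 − 0 = 12 (mod 18).
    Divide the congruence (and modulus) by g = 2: 7·t ≡ 6 (mod 9).
    The inverse of 7 mod 9 is 4 (since 7·4 = 28 = 3·9 + 1), so t ≡ 4·6 = 24 ≡ 6 (mod 9).
    Then x = 0 + 14·6 = 84, valid modulo lcm(14, 18) = 126: x ≡ 84 (mod 126).
  Combine with x ≡ 0 (mod 8): gcd(126, 8) = 2; 0 - 84 = -84, which IS divisible by 2, so compatible.
    Write x = 84 + 126·t and substitute into x ≡ 0 (mod 8): 126·t ≡ 0 − 84 = -84 (mod 8).
    Divide the congruence (and modulus) by g = 2: 63·t ≡ -42 (mod 4).
    Reduce coefficients mod 4: 3·t ≡ 2 (mod 4).
    The inverse of 3 mod 4 is 3 (since 3·3 = 9 = 2·4 + 1), so t ≡ 3·2 = 6 ≡ 2 (mod 4).
    Then x = 84 + 126·2 = 336, valid modulo lcm(126, 8) = 504: x ≡ 336 (mod 504).
Verify: 336 mod 14 = 0, 336 mod 18 = 12, 336 mod 8 = 0.

x ≡ 336 (mod 504).


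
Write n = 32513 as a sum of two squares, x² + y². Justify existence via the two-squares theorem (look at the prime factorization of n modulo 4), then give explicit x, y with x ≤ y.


Step 1: Factor n = 32513 = 13 · 41 · 61.
Step 2: Check the mod-4 condition on each prime factor: 13 ≡ 1 (mod 4), exponent 1; 41 ≡ 1 (mod 4), exponent 1; 61 ≡ 1 (mod 4), exponent 1.
All primes ≡ 3 (mod 4) appear to even exponent (or don't appear), so by the two-squares theorem n IS expressible as a sum of two squares.
Step 3: Build a representation. Here n = 13 · 41 · 61 is a product of primes ≡ 1 (mod 4). Each prime p ≡ 1 (mod 4) is itself a sum of two squares; find a² by testing p − a² for a perfect square:
  13: 13 − 1² = 12, 13 − 2² = 9 = 3² ⇒ 13 = 2² + 3².
  41: 41 − 1² = 40, 41 − 2² = 37, 41 − 3² = 32, 41 − 4² = 25 = 5² ⇒ 41 = 4² + 5².
  61: 61 − 1² = 60, 61 − 2² = 57, 61 − 3² = 52, 61 − 4² = 45, 61 − 5² = 36 = 6² ⇒ 61 = 5² + 6².
  Combine using the Brahmagupta–Fibonacci identity (a² + b²)(c² + d²) = (ac − bd)² + (ad + bc)² = (ac + bd)² + (ad − bc)²:
  13 · 41 = 533: from (2² + 3²)(4² + 5²), take (2·4 − 3·5, 2·5 + 3·4) = (8 − 15, 10 + 12) = (-7, 22); dropping signs (only squares matter) gives (7, 22); check 7² + 22² = 49 + 484 = 533 ✓.
  533 · 61 = 32513: from (7² + 22²)(5² + 6²), take (7·5 − 22·6, 7·6 + 22·5) = (35 − 132, 42 + 110) = (-97, 152); dropping signs (only squares matter) gives (97, 152); check 97² + 152² = 9409 + 23104 = 32513 ✓.
Step 4: Order so x ≤ y and verify: 97² + 152² = 9409 + 23104 = 32513 = n. ✓

n = 32513 = 97² + 152² (one valid representation with x ≤ y).


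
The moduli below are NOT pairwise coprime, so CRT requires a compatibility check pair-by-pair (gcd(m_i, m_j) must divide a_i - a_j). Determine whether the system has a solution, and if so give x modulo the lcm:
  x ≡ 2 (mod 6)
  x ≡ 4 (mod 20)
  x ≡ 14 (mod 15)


Moduli 6, 20, 15 are not pairwise coprime, so CRT works modulo lcm(m_i) when all pairwise compatibility conditions hold.
Pairwise compatibility: gcd(m_i, m_j) must divide a_i - a_j for every pair.
Merge one congruence at a time:
  Start: x ≡ 2 (mod 6).
  Combine with x ≡ 4 (mod 20): gcd(6, 20) = 2; 4 - 2 = 2, which IS divisible by 2, so compatible.
    Write x = 2 + 6·t and substitute into x ≡ 4 (mod 20): 6·t ≡ 4 − 2 = 2 (mod 20).
    Divide the congruence (and modulus) by g = 2: 3·t ≡ 1 (mod 10).
    The inverse of 3 mod 10 is 7 (since 3·7 = 21 = 2·10 + 1), so t ≡ 7·1 = 7 ≡ 7 (mod 10).
    Then x = 2 + 6·7 = 44, valid modulo lcm(6, 20) = 60: x ≡ 44 (mod 60).
  Combine with x ≡ 14 (mod 15): gcd(60, 15) = 15; 14 - 44 = -30, which IS divisible by 15, so compatible.
    Write x = 44 + 60·t and substitute into x ≡ 14 (mod 15): 60·t ≡ 14 − 44 = -30 (mod 15).
    Divide the congruence (and modulus) by g = 15: 4·t ≡ -2 (mod 1).
    Modulo 1 every t works; take t = 0.
    Then x = 44 + 60·0 = 44, valid modulo lcm(60, 15) = 60: x ≡ 44 (mod 60).
Verify: 44 mod 6 = 2, 44 mod 20 = 4, 44 mod 15 = 14.

x ≡ 44 (mod 60).


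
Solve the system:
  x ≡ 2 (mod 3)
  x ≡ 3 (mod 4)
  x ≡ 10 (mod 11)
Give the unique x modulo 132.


Moduli 3, 4, 11 are pairwise coprime; by CRT there is a unique solution modulo M = 3 · 4 · 11 = 132.
Solve pairwise, accumulating the modulus:
  Start with x ≡ 2 (mod 3).
  Combine with x ≡ 3 (mod 4): since gcd(3, 4) = 1, we get a unique residue mod 12.
    Write x = 2 + 3·t and substitute into x ≡ 3 (mod 4): 3·t ≡ 3 − 2 = 1 (mod 4).
    The inverse of 3 mod 4 is 3 (since 3·3 = 9 = 2·4 + 1), so t ≡ 3·1 = 3 ≡ 3 (mod 4).
    Then x = 2 + 3·3 = 11, valid modulo lcm(3, 4) = 12: x ≡ 11 (mod 12).
  Combine with x ≡ 10 (mod 11): since gcd(12, 11) = 1, we get a unique residue mod 132.
    Write x = 11 + 12·t and substitute into x ≡ 10 (mod 11): 12·t ≡ 10 − 11 = -1 (mod 11).
    Reduce coefficients mod 11: 1·t ≡ 10 (mod 11).
    So t ≡ 10 (mod 11).
    Then x = 11 + 12·10 = 131, valid modulo lcm(12, 11) = 132: x ≡ 131 (mod 132).
Verify: 131 mod 3 = 2 ✓, 131 mod 4 = 3 ✓, 131 mod 11 = 10 ✓.

x ≡ 131 (mod 132).


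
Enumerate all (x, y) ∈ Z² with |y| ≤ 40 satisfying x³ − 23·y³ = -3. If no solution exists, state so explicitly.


The equation is x³ - 23y³ = -3. For fixed y, x³ = 23·y³ − 3, so a solution requires the RHS to be a perfect cube.
Strategy: iterate y from -40 to 40, compute RHS = 23·y³ − 3, and check whether it is a (positive or negative) perfect cube.
Check small values of y:
  y = 0: RHS = -3 is not a perfect cube.
  y = 1: RHS = 20 is not a perfect cube.
  y = -1: RHS = -26 is not a perfect cube.
  y = 2: RHS = 181 is not a perfect cube.
  y = -2: RHS = -187 is not a perfect cube.
  y = 3: RHS = 618 is not a perfect cube.
  y = -3: RHS = -624 is not a perfect cube.
Continuing the search up to |y| = 40 finds no solutions either.
No (x, y) in the scanned range satisfies the equation.

No integer solutions with |y| ≤ 40.


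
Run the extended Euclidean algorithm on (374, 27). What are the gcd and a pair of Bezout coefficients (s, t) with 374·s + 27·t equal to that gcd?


Euclidean algorithm on (374, 27) — divide until remainder is 0:
  374 = 13 · 27 + 23
  27 = 1 · 23 + 4
  23 = 5 · 4 + 3
  4 = 1 · 3 + 1
  3 = 3 · 1 + 0
gcd(374, 27) = 1.
Track Bezout coefficients alongside the remainders: start with r₀ = 374 = a·1 + b·0 (s = 1, t = 0) and r₁ = 27 = a·0 + b·1 (s = 0, t = 1); each new remainder r_{k+1} = r_{k-1} − q_k·r_k inherits s_{k+1} = s_{k-1} − q_k·s_k, t_{k+1} = t_{k-1} − q_k·t_k, so r_k = a·s_k + b·t_k at every step:
  q = 13: r = 23, s = 1 − 13·0 = 1, t = 0 − 13·1 = -13  (check: 374·1 + 27·(-13) = 23)
  q = 1: r = 4, s = 0 − 1·1 = -1, t = 1 − 1·(-13) = 14  (check: 374·(-1) + 27·14 = 4)
  q = 5: r = 3, s = 1 − 5·(-1) = 6, t = -13 − 5·14 = -83  (check: 374·6 + 27·(-83) = 3)
  q = 1: r = 1, s = -1 − 1·6 = -7, t = 14 − 1·(-83) = 97  (check: 374·(-7) + 27·97 = 1)
The row with r = 1 (the gcd) gives the Bezout coefficients s = -7, t = 97.
Result: 374 · (-7) + 27 · (97) = 1.

gcd(374, 27) = 1; s = -7, t = 97 (check: 374·(-7) + 27·97 = 1).


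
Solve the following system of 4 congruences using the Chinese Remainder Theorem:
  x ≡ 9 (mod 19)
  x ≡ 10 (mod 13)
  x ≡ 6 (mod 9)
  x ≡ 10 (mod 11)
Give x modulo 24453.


Product of moduli M = 19 · 13 · 9 · 11 = 24453.
Merge one congruence at a time:
  Start: x ≡ 9 (mod 19).
  Combine with x ≡ 10 (mod 13); new modulus lcm = 247.
    Write x = 9 + 19·t and substitute into x ≡ 10 (mod 13): 19·t ≡ 10 − 9 = 1 (mod 13).
    Reduce coefficients mod 13: 6·t ≡ 1 (mod 13).
    The inverse of 6 mod 13 is 11 (since 6·11 = 66 = 5·13 + 1), so t ≡ 11·1 = 11 ≡ 11 (mod 13).
    Then x = 9 + 19·11 = 218, valid modulo lcm(19, 13) = 247: x ≡ 218 (mod 247).
  Combine with x ≡ 6 (mod 9); new modulus lcm = 2223.
    Write x = 218 + 247·t and substitute into x ≡ 6 (mod 9): 247·t ≡ 6 − 218 = -212 (mod 9).
    Reduce coefficients mod 9: 4·t ≡ 4 (mod 9).
    The inverse of 4 mod 9 is 7 (since 4·7 = 28 = 3·9 + 1), so t ≡ 7·4 = 28 ≡ 1 (mod 9).
    Then x = 218 + 247·1 = 465, valid modulo lcm(247, 9) = 2223: x ≡ 465 (mod 2223).
  Combine with x ≡ 10 (mod 11); new modulus lcm = 24453.
    Write x = 465 + 2223·t and substitute into x ≡ 10 (mod 11): 2223·t ≡ 10 − 465 = -455 (mod 11).
    Reduce coefficients mod 11: 1·t ≡ 7 (mod 11).
    So t ≡ 7 (mod 11).
    Then x = 465 + 2223·7 = 16026, valid modulo lcm(2223, 11) = 24453: x ≡ 16026 (mod 24453).
Verify against each original: 16026 mod 19 = 9, 16026 mod 13 = 10, 16026 mod 9 = 6, 16026 mod 11 = 10.

x ≡ 16026 (mod 24453).


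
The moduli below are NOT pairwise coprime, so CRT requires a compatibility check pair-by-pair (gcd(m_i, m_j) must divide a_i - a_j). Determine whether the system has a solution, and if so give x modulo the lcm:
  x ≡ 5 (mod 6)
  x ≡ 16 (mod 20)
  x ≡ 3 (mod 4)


Moduli 6, 20, 4 are not pairwise coprime, so CRT works modulo lcm(m_i) when all pairwise compatibility conditions hold.
Pairwise compatibility: gcd(m_i, m_j) must divide a_i - a_j for every pair.
Merge one congruence at a time:
  Start: x ≡ 5 (mod 6).
  Combine with x ≡ 16 (mod 20): gcd(6, 20) = 2, and 16 - 5 = 11 is NOT divisible by 2.
    ⇒ system is inconsistent (no integer solution).

No solution (the system is inconsistent).


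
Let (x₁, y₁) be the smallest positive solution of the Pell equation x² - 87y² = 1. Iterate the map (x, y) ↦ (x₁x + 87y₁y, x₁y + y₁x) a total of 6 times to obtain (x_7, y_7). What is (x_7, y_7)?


Step 1: Find the fundamental solution (x₁, y₁) of x² - 87y² = 1.
  Expand √87 as a continued fraction. a₀ = ⌊√87⌋ = 9; iterate m_{k+1} = d_k·a_k − m_k, d_{k+1} = (87 − m_{k+1}²)/d_k, a_{k+1} = ⌊(a₀ + m_{k+1})/d_{k+1}⌋ (starting m₀ = 0, d₀ = 1), with convergents p_k = a_k·p_{k-1} + p_{k-2}, q_k = a_k·q_{k-1} + q_{k-2} (p₋₁ = 1, q₋₁ = 0):
  k = 0: a₀ = 9; p₀/q₀ = 9/1; p₀² − 87·q₀² = 81 − 87 = -6.
  k = 1: m = 9, d = 6, a = ⌊(9 + 9)/6⌋ = 3; p/q = (3·9 + 1)/(3·1 + 0) = 28/3; p² − 87·q² = 784 − 783 = 1.
  The first convergent with p² − 87·q² = 1 gives the fundamental solution (x₁, y₁) = (28, 3).
Step 2: Apply the recurrence (x_{n+1}, y_{n+1}) = (x₁x_n + 87y₁y_n, x₁y_n + y₁x_n) repeatedly.
  From (x_1, y_1) = (28, 3): x_2 = 28·28 + 87·3·3 = 1567; y_2 = 28·3 + 3·28 = 168.
  From (x_2, y_2) = (1567, 168): x_3 = 28·1567 + 87·3·168 = 87724; y_3 = 28·168 + 3·1567 = 9405.
  From (x_3, y_3) = (87724, 9405): x_4 = 28·87724 + 87·3·9405 = 4910977; y_4 = 28·9405 + 3·87724 = 526512.
  From (x_4, y_4) = (4910977, 526512): x_5 = 28·4910977 + 87·3·526512 = 274926988; y_5 = 28·526512 + 3·4910977 = 29475267.
  From (x_5, y_5) = (274926988, 29475267): x_6 = 28·274926988 + 87·3·29475267 = 15391000351; y_6 = 28·29475267 + 3·274926988 = 1650088440.
  From (x_6, y_6) = (15391000351, 1650088440): x_7 = 28·15391000351 + 87·3·1650088440 = 861621092668; y_7 = 28·1650088440 + 3·15391000351 = 92375477373.
Step 3: Verify x_7² - 87·y_7² = 742390907330398243358224 - 742390907330398243358223 = 1 (should be 1). ✓

(x_1, y_1) = (28, 3); (x_7, y_7) = (861621092668, 92375477373).


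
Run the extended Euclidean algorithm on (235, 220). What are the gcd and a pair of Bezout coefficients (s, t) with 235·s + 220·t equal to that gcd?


Euclidean algorithm on (235, 220) — divide until remainder is 0:
  235 = 1 · 220 + 15
  220 = 14 · 15 + 10
  15 = 1 · 10 + 5
  10 = 2 · 5 + 0
gcd(235, 220) = 5.
Track Bezout coefficients alongside the remainders: start with r₀ = 235 = a·1 + b·0 (s = 1, t = 0) and r₁ = 220 = a·0 + b·1 (s = 0, t = 1); each new remainder r_{k+1} = r_{k-1} − q_k·r_k inherits s_{k+1} = s_{k-1} − q_k·s_k, t_{k+1} = t_{k-1} − q_k·t_k, so r_k = a·s_k + b·t_k at every step:
  q = 1: r = 15, s = 1 − 1·0 = 1, t = 0 − 1·1 = -1  (check: 235·1 + 220·(-1) = 15)
  q = 14: r = 10, s = 0 − 14·1 = -14, t = 1 − 14·(-1) = 15  (check: 235·(-14) + 220·15 = 10)
  q = 1: r = 5, s = 1 − 1·(-14) = 15, t = -1 − 1·15 = -16  (check: 235·15 + 220·(-16) = 5)
The row with r = 5 (the gcd) gives the Bezout coefficients s = 15, t = -16.
Result: 235 · (15) + 220 · (-16) = 5.

gcd(235, 220) = 5; s = 15, t = -16 (check: 235·15 + 220·(-16) = 5).


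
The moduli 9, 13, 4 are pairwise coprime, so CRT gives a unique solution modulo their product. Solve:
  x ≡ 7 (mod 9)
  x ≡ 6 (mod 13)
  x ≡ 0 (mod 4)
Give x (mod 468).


Moduli 9, 13, 4 are pairwise coprime; by CRT there is a unique solution modulo M = 9 · 13 · 4 = 468.
Solve pairwise, accumulating the modulus:
  Start with x ≡ 7 (mod 9).
  Combine with x ≡ 6 (mod 13): since gcd(9, 13) = 1, we get a unique residue mod 117.
    Write x = 7 + 9·t and substitute into x ≡ 6 (mod 13): 9·t ≡ 6 − 7 = -1 (mod 13).
    Reduce coefficients mod 13: 9·t ≡ 12 (mod 13).
    The inverse of 9 mod 13 is 3 (since 9·3 = 27 = 2·13 + 1), so t ≡ 3·12 = 36 ≡ 10 (mod 13).
    Then x = 7 + 9·10 = 97, valid modulo lcm(9, 13) = 117: x ≡ 97 (mod 117).
  Combine with x ≡ 0 (mod 4): since gcd(117, 4) = 1, we get a unique residue mod 468.
    Write x = 97 + 117·t and substitute into x ≡ 0 (mod 4): 117·t ≡ 0 − 97 = -97 (mod 4).
    Reduce coefficients mod 4: 1·t ≡ 3 (mod 4).
    So t ≡ 3 (mod 4).
    Then x = 97 + 117·3 = 448, valid modulo lcm(117, 4) = 468: x ≡ 448 (mod 468).
Verify: 448 mod 9 = 7 ✓, 448 mod 13 = 6 ✓, 448 mod 4 = 0 ✓.

x ≡ 448 (mod 468).


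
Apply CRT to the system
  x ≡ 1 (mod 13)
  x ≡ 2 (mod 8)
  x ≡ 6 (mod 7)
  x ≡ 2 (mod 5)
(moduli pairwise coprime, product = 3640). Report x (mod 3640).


Product of moduli M = 13 · 8 · 7 · 5 = 3640.
Merge one congruence at a time:
  Start: x ≡ 1 (mod 13).
  Combine with x ≡ 2 (mod 8); new modulus lcm = 104.
    Write x = 1 + 13·t and substitute into x ≡ 2 (mod 8): 13·t ≡ 2 − 1 = 1 (mod 8).
    Reduce coefficients mod 8: 5·t ≡ 1 (mod 8).
    The inverse of 5 mod 8 is 5 (since 5·5 = 25 = 3·8 + 1), so t ≡ 5·1 = 5 ≡ 5 (mod 8).
    Then x = 1 + 13·5 = 66, valid modulo lcm(13, 8) = 104: x ≡ 66 (mod 104).
  Combine with x ≡ 6 (mod 7); new modulus lcm = 728.
    Write x = 66 + 104·t and substitute into x ≡ 6 (mod 7): 104·t ≡ 6 − 66 = -60 (mod 7).
    Reduce coefficients mod 7: 6·t ≡ 3 (mod 7).
    The inverse of 6 mod 7 is 6 (since 6·6 = 36 = 5·7 + 1), so t ≡ 6·3 = 18 ≡ 4 (mod 7).
    Then x = 66 + 104·4 = 482, valid modulo lcm(104, 7) = 728: x ≡ 482 (mod 728).
  Combine with x ≡ 2 (mod 5); new modulus lcm = 3640.
    Write x = 482 + 728·t and substitute into x ≡ 2 (mod 5): 728·t ≡ 2 − 482 = -480 (mod 5).
    Reduce coefficients mod 5: 3·t ≡ 0 (mod 5).
    The inverse of 3 mod 5 is 2 (since 3·2 = 6 = 1·5 + 1), so t ≡ 2·0 = 0 ≡ 0 (mod 5).
    Then x = 482 + 728·0 = 482, valid modulo lcm(728, 5) = 3640: x ≡ 482 (mod 3640).
Verify against each original: 482 mod 13 = 1, 482 mod 8 = 2, 482 mod 7 = 6, 482 mod 5 = 2.

x ≡ 482 (mod 3640).


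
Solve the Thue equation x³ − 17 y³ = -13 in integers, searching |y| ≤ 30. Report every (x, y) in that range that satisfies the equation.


The equation is x³ - 17y³ = -13. For fixed y, x³ = 17·y³ − 13, so a solution requires the RHS to be a perfect cube.
Strategy: iterate y from -30 to 30, compute RHS = 17·y³ − 13, and check whether it is a (positive or negative) perfect cube.
Check small values of y:
  y = 0: RHS = -13 is not a perfect cube.
  y = 1: RHS = 4 is not a perfect cube.
  y = -1: RHS = -30 is not a perfect cube.
  y = 2: RHS = 123 is not a perfect cube.
  y = -2: RHS = -149 is not a perfect cube.
  y = 3: RHS = 446 is not a perfect cube.
  y = -3: RHS = -472 is not a perfect cube.
Continuing the search up to |y| = 30 finds no solutions either.
No (x, y) in the scanned range satisfies the equation.

No integer solutions with |y| ≤ 30.


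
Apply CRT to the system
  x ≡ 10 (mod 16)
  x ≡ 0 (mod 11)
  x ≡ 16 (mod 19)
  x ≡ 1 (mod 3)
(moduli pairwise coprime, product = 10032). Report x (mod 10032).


Product of moduli M = 16 · 11 · 19 · 3 = 10032.
Merge one congruence at a time:
  Start: x ≡ 10 (mod 16).
  Combine with x ≡ 0 (mod 11); new modulus lcm = 176.
    Write x = 10 + 16·t and substitute into x ≡ 0 (mod 11): 16·t ≡ 0 − 10 = -10 (mod 11).
    Reduce coefficients mod 11: 5·t ≡ 1 (mod 11).
    The inverse of 5 mod 11 is 9 (since 5·9 = 45 = 4·11 + 1), so t ≡ 9·1 = 9 ≡ 9 (mod 11).
    Then x = 10 + 16·9 = 154, valid modulo lcm(16, 11) = 176: x ≡ 154 (mod 176).
  Combine with x ≡ 16 (mod 19); new modulus lcm = 3344.
    Write x = 154 + 176·t and substitute into x ≡ 16 (mod 19): 176·t ≡ 16 − 154 = -138 (mod 19).
    Reduce coefficients mod 19: 5·t ≡ 14 (mod 19).
    The inverse of 5 mod 19 is 4 (since 5·4 = 20 = 1·19 + 1), so t ≡ 4·14 = 56 ≡ 18 (mod 19).
    Then x = 154 + 176·18 = 3322, valid modulo lcm(176, 19) = 3344: x ≡ 3322 (mod 3344).
  Combine with x ≡ 1 (mod 3); new modulus lcm = 10032.
    Write x = 3322 + 3344·t and substitute into x ≡ 1 (mod 3): 3344·t ≡ 1 − 3322 = -3321 (mod 3).
    Reduce coefficients mod 3: 2·t ≡ 0 (mod 3).
    The inverse of 2 mod 3 is 2 (since 2·2 = 4 = 1·3 + 1), so t ≡ 2·0 = 0 ≡ 0 (mod 3).
    Then x = 3322 + 3344·0 = 3322, valid modulo lcm(3344, 3) = 10032: x ≡ 3322 (mod 10032).
Verify against each original: 3322 mod 16 = 10, 3322 mod 11 = 0, 3322 mod 19 = 16, 3322 mod 3 = 1.

x ≡ 3322 (mod 10032).


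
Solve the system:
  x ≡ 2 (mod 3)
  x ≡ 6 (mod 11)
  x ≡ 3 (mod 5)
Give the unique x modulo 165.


Moduli 3, 11, 5 are pairwise coprime; by CRT there is a unique solution modulo M = 3 · 11 · 5 = 165.
Solve pairwise, accumulating the modulus:
  Start with x ≡ 2 (mod 3).
  Combine with x ≡ 6 (mod 11): since gcd(3, 11) = 1, we get a unique residue mod 33.
    Write x = 2 + 3·t and substitute into x ≡ 6 (mod 11): 3·t ≡ 6 − 2 = 4 (mod 11).
    The inverse of 3 mod 11 is 4 (since 3·4 = 12 = 1·11 + 1), so t ≡ 4·4 = 16 ≡ 5 (mod 11).
    Then x = 2 + 3·5 = 17, valid modulo lcm(3, 11) = 33: x ≡ 17 (mod 33).
  Combine with x ≡ 3 (mod 5): since gcd(33, 5) = 1, we get a unique residue mod 165.
    Write x = 17 + 33·t and substitute into x ≡ 3 (mod 5): 33·t ≡ 3 − 17 = -14 (mod 5).
    Reduce coefficients mod 5: 3·t ≡ 1 (mod 5).
    The inverse of 3 mod 5 is 2 (since 3·2 = 6 = 1·5 + 1), so t ≡ 2·1 = 2 ≡ 2 (mod 5).
    Then x = 17 + 33·2 = 83, valid modulo lcm(33, 5) = 165: x ≡ 83 (mod 165).
Verify: 83 mod 3 = 2 ✓, 83 mod 11 = 6 ✓, 83 mod 5 = 3 ✓.

x ≡ 83 (mod 165).


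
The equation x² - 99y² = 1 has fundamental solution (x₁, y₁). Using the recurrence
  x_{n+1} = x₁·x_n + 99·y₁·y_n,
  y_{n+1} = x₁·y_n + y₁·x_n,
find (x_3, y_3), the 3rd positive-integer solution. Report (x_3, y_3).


Step 1: Find the fundamental solution (x₁, y₁) of x² - 99y² = 1.
  Expand √99 as a continued fraction. a₀ = ⌊√99⌋ = 9; iterate m_{k+1} = d_k·a_k − m_k, d_{k+1} = (99 − m_{k+1}²)/d_k, a_{k+1} = ⌊(a₀ + m_{k+1})/d_{k+1}⌋ (starting m₀ = 0, d₀ = 1), with convergents p_k = a_k·p_{k-1} + p_{k-2}, q_k = a_k·q_{k-1} + q_{k-2} (p₋₁ = 1, q₋₁ = 0):
  k = 0: a₀ = 9; p₀/q₀ = 9/1; p₀² − 99·q₀² = 81 − 99 = -18.
  k = 1: m = 9, d = 18, a = ⌊(9 + 9)/18⌋ = 1; p/q = (1·9 + 1)/(1·1 + 0) = 10/1; p² − 99·q² = 100 − 99 = 1.
  The first convergent with p² − 99·q² = 1 gives the fundamental solution (x₁, y₁) = (10, 1).
Step 2: Apply the recurrence (x_{n+1}, y_{n+1}) = (x₁x_n + 99y₁y_n, x₁y_n + y₁x_n) repeatedly.
  From (x_1, y_1) = (10, 1): x_2 = 10·10 + 99·1·1 = 199; y_2 = 10·1 + 1·10 = 20.
  From (x_2, y_2) = (199, 20): x_3 = 10·199 + 99·1·20 = 3970; y_3 = 10·20 + 1·199 = 399.
Step 3: Verify x_3² - 99·y_3² = 15760900 - 15760899 = 1 (should be 1). ✓

(x_1, y_1) = (10, 1); (x_3, y_3) = (3970, 399).


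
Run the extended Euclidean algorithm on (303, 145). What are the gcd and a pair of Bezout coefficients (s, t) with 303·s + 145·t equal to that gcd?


Euclidean algorithm on (303, 145) — divide until remainder is 0:
  303 = 2 · 145 + 13
  145 = 11 · 13 + 2
  13 = 6 · 2 + 1
  2 = 2 · 1 + 0
gcd(303, 145) = 1.
Track Bezout coefficients alongside the remainders: start with r₀ = 303 = a·1 + b·0 (s = 1, t = 0) and r₁ = 145 = a·0 + b·1 (s = 0, t = 1); each new remainder r_{k+1} = r_{k-1} − q_k·r_k inherits s_{k+1} = s_{k-1} − q_k·s_k, t_{k+1} = t_{k-1} − q_k·t_k, so r_k = a·s_k + b·t_k at every step:
  q = 2: r = 13, s = 1 − 2·0 = 1, t = 0 − 2·1 = -2  (check: 303·1 + 145·(-2) = 13)
  q = 11: r = 2, s = 0 − 11·1 = -11, t = 1 − 11·(-2) = 23  (check: 303·(-11) + 145·23 = 2)
  q = 6: r = 1, s = 1 − 6·(-11) = 67, t = -2 − 6·23 = -140  (check: 303·67 + 145·(-140) = 1)
The row with r = 1 (the gcd) gives the Bezout coefficients s = 67, t = -140.
Result: 303 · (67) + 145 · (-140) = 1.

gcd(303, 145) = 1; s = 67, t = -140 (check: 303·67 + 145·(-140) = 1).


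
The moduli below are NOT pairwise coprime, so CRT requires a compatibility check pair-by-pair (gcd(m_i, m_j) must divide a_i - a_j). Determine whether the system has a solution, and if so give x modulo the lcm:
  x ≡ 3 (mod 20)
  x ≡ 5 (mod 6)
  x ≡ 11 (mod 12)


Moduli 20, 6, 12 are not pairwise coprime, so CRT works modulo lcm(m_i) when all pairwise compatibility conditions hold.
Pairwise compatibility: gcd(m_i, m_j) must divide a_i - a_j for every pair.
Merge one congruence at a time:
  Start: x ≡ 3 (mod 20).
  Combine with x ≡ 5 (mod 6): gcd(20, 6) = 2; 5 - 3 = 2, which IS divisible by 2, so compatible.
    Write x = 3 + 20·t and substitute into x ≡ 5 (mod 6): 20·t ≡ 5 − 3 = 2 (mod 6).
    Divide the congruence (and modulus) by g = 2: 10·t ≡ 1 (mod 3).
    Reduce coefficients mod 3: 1·t ≡ 1 (mod 3).
    So t ≡ 1 (mod 3).
    Then x = 3 + 20·1 = 23, valid modulo lcm(20, 6) = 60: x ≡ 23 (mod 60).
  Combine with x ≡ 11 (mod 12): gcd(60, 12) = 12; 11 - 23 = -12, which IS divisible by 12, so compatible.
    Write x = 23 + 60·t and substitute into x ≡ 11 (mod 12): 60·t ≡ 11 − 23 = -12 (mod 12).
    Divide the congruence (and modulus) by g = 12: 5·t ≡ -1 (mod 1).
    Modulo 1 every t works; take t = 0.
    Then x = 23 + 60·0 = 23, valid modulo lcm(60, 12) = 60: x ≡ 23 (mod 60).
Verify: 23 mod 20 = 3, 23 mod 6 = 5, 23 mod 12 = 11.

x ≡ 23 (mod 60).


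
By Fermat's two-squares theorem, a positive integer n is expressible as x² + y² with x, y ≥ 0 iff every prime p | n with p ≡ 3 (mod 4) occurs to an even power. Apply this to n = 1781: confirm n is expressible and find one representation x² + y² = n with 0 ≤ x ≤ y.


Step 1: Factor n = 1781 = 13 · 137.
Step 2: Check the mod-4 condition on each prime factor: 13 ≡ 1 (mod 4), exponent 1; 137 ≡ 1 (mod 4), exponent 1.
All primes ≡ 3 (mod 4) appear to even exponent (or don't appear), so by the two-squares theorem n IS expressible as a sum of two squares.
Step 3: Build a representation. Here n = 13 · 137 is a product of primes ≡ 1 (mod 4). Each prime p ≡ 1 (mod 4) is itself a sum of two squares; find a² by testing p − a² for a perfect square:
  13: 13 − 1² = 12, 13 − 2² = 9 = 3² ⇒ 13 = 2² + 3².
  137: 137 − 1² = 136, 137 − 2² = 133, 137 − 3² = 128, 137 − 4² = 121 = 11² ⇒ 137 = 4² + 11².
  Combine using the Brahmagupta–Fibonacci identity (a² + b²)(c² + d²) = (ac − bd)² + (ad + bc)² = (ac + bd)² + (ad − bc)²:
  13 · 137 = 1781: from (2² + 3²)(4² + 11²), take (2·4 − 3·11, 2·11 + 3·4) = (8 − 33, 22 + 12) = (-25, 34); dropping signs (only squares matter) gives (25, 34); check 25² + 34² = 625 + 1156 = 1781 ✓.
Step 4: Order so x ≤ y and verify: 25² + 34² = 625 + 1156 = 1781 = n. ✓

n = 1781 = 25² + 34² (one valid representation with x ≤ y).


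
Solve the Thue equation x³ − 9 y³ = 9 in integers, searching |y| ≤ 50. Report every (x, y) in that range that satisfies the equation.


The equation is x³ - 9y³ = 9. For fixed y, x³ = 9·y³ + 9, so a solution requires the RHS to be a perfect cube.
Strategy: iterate y from -50 to 50, compute RHS = 9·y³ + 9, and check whether it is a (positive or negative) perfect cube.
Check small values of y:
  y = 0: RHS = 9 is not a perfect cube.
  y = 1: RHS = 18 is not a perfect cube.
  y = -1: RHS = 0 = (0)³ ⇒ x = 0 works.
  y = 2: RHS = 81 is not a perfect cube.
  y = -2: RHS = -63 is not a perfect cube.
  y = 3: RHS = 252 is not a perfect cube.
  y = -3: RHS = -234 is not a perfect cube.
Continuing the search up to |y| = 50 finds no further solutions beyond those listed.
Collected solutions: (0, -1).

Solutions (with |y| ≤ 50): (0, -1).


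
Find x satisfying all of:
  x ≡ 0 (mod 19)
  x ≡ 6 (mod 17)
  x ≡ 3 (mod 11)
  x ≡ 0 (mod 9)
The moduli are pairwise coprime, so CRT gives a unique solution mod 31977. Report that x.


Product of moduli M = 19 · 17 · 11 · 9 = 31977.
Merge one congruence at a time:
  Start: x ≡ 0 (mod 19).
  Combine with x ≡ 6 (mod 17); new modulus lcm = 323.
    Write x = 0 + 19·t and substitute into x ≡ 6 (mod 17): 19·t ≡ 6 − 0 = 6 (mod 17).
    Reduce coefficients mod 17: 2·t ≡ 6 (mod 17).
    The inverse of 2 mod 17 is 9 (since 2·9 = 18 = 1·17 + 1), so t ≡ 9·6 = 54 ≡ 3 (mod 17).
    Then x = 0 + 19·3 = 57, valid modulo lcm(19, 17) = 323: x ≡ 57 (mod 323).
  Combine with x ≡ 3 (mod 11); new modulus lcm = 3553.
    Write x = 57 + 323·t and substitute into x ≡ 3 (mod 11): 323·t ≡ 3 − 57 = -54 (mod 11).
    Reduce coefficients mod 11: 4·t ≡ 1 (mod 11).
    The inverse of 4 mod 11 is 3 (since 4·3 = 12 = 1·11 + 1), so t ≡ 3·1 = 3 ≡ 3 (mod 11).
    Then x = 57 + 323·3 = 1026, valid modulo lcm(323, 11) = 3553: x ≡ 1026 (mod 3553).
  Combine with x ≡ 0 (mod 9); new modulus lcm = 31977.
    Write x = 1026 + 3553·t and substitute into x ≡ 0 (mod 9): 3553·t ≡ 0 − 1026 = -1026 (mod 9).
    Reduce coefficients mod 9: 7·t ≡ 0 (mod 9).
    The inverse of 7 mod 9 is 4 (since 7·4 = 28 = 3·9 + 1), so t ≡ 4·0 = 0 ≡ 0 (mod 9).
    Then x = 1026 + 3553·0 = 1026, valid modulo lcm(3553, 9) = 31977: x ≡ 1026 (mod 31977).
Verify against each original: 1026 mod 19 = 0, 1026 mod 17 = 6, 1026 mod 11 = 3, 1026 mod 9 = 0.

x ≡ 1026 (mod 31977).


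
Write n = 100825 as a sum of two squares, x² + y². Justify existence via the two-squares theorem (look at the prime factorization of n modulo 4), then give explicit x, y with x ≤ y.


Step 1: Factor n = 100825 = 5^2 · 37 · 109.
Step 2: Check the mod-4 condition on each prime factor: 5 ≡ 1 (mod 4), exponent 2; 37 ≡ 1 (mod 4), exponent 1; 109 ≡ 1 (mod 4), exponent 1.
All primes ≡ 3 (mod 4) appear to even exponent (or don't appear), so by the two-squares theorem n IS expressible as a sum of two squares.
Step 3: Build a representation. Group n = k² · m with k = 5 and m = 37 · 109 = 4033 (a product of primes ≡ 1 (mod 4)); a representation of m scales to one of n via (k·x)² + (k·y)² = k²(x² + y²). Each prime p ≡ 1 (mod 4) is itself a sum of two squares; find a² by testing p − a² for a perfect square:
  37: 37 − 1² = 36 = 6² ⇒ 37 = 1² + 6².
  109: 109 − 1² = 108, 109 − 2² = 105, 109 − 3² = 100 = 10² ⇒ 109 = 3² + 10².
  Combine using the Brahmagupta–Fibonacci identity (a² + b²)(c² + d²) = (ac − bd)² + (ad + bc)² = (ac + bd)² + (ad − bc)²:
  37 · 109 = 4033: from (1² + 6²)(3² + 10²), take (1·3 − 6·10, 1·10 + 6·3) = (3 − 60, 10 + 18) = (-57, 28); dropping signs (only squares matter) gives (57, 28); check 57² + 28² = 3249 + 784 = 4033 ✓.
  Scale by k = 5: (5·57, 5·28) = (285, 140).
Step 4: Order so x ≤ y and verify: 140² + 285² = 19600 + 81225 = 100825 = n. ✓

n = 100825 = 140² + 285² (one valid representation with x ≤ y).


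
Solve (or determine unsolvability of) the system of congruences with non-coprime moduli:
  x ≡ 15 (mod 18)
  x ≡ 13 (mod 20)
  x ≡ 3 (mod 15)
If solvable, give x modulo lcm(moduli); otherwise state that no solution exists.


Moduli 18, 20, 15 are not pairwise coprime, so CRT works modulo lcm(m_i) when all pairwise compatibility conditions hold.
Pairwise compatibility: gcd(m_i, m_j) must divide a_i - a_j for every pair.
Merge one congruence at a time:
  Start: x ≡ 15 (mod 18).
  Combine with x ≡ 13 (mod 20): gcd(18, 20) = 2; 13 - 15 = -2, which IS divisible by 2, so compatible.
    Write x = 15 + 18·t and substitute into x ≡ 13 (mod 20): 18·t ≡ 13 − 15 = -2 (mod 20).
    Divide the congruence (and modulus) by g = 2: 9·t ≡ -1 (mod 10).
    Reduce coefficients mod 10: 9·t ≡ 9 (mod 10).
    The inverse of 9 mod 10 is 9 (since 9·9 = 81 = 8·10 + 1), so t ≡ 9·9 = 81 ≡ 1 (mod 10).
    Then x = 15 + 18·1 = 33, valid modulo lcm(18, 20) = 180: x ≡ 33 (mod 180).
  Combine with x ≡ 3 (mod 15): gcd(180, 15) = 15; 3 - 33 = -30, which IS divisible by 15, so compatible.
    Write x = 33 + 180·t and substitute into x ≡ 3 (mod 15): 180·t ≡ 3 − 33 = -30 (mod 15).
    Divide the congruence (and modulus) by g = 15: 12·t ≡ -2 (mod 1).
    Modulo 1 every t works; take t = 0.
    Then x = 33 + 180·0 = 33, valid modulo lcm(180, 15) = 180: x ≡ 33 (mod 180).
Verify: 33 mod 18 = 15, 33 mod 20 = 13, 33 mod 15 = 3.

x ≡ 33 (mod 180).


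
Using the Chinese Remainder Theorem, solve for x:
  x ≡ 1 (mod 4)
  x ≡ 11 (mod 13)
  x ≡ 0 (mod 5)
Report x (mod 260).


Moduli 4, 13, 5 are pairwise coprime; by CRT there is a unique solution modulo M = 4 · 13 · 5 = 260.
Solve pairwise, accumulating the modulus:
  Start with x ≡ 1 (mod 4).
  Combine with x ≡ 11 (mod 13): since gcd(4, 13) = 1, we get a unique residue mod 52.
    Write x = 1 + 4·t and substitute into x ≡ 11 (mod 13): 4·t ≡ 11 − 1 = 10 (mod 13).
    The inverse of 4 mod 13 is 10 (since 4·10 = 40 = 3·13 + 1), so t ≡ 10·10 = 100 ≡ 9 (mod 13).
    Then x = 1 + 4·9 = 37, valid modulo lcm(4, 13) = 52: x ≡ 37 (mod 52).
  Combine with x ≡ 0 (mod 5): since gcd(52, 5) = 1, we get a unique residue mod 260.
    Write x = 37 + 52·t and substitute into x ≡ 0 (mod 5): 52·t ≡ 0 − 37 = -37 (mod 5).
    Reduce coefficients mod 5: 2·t ≡ 3 (mod 5).
    The inverse of 2 mod 5 is 3 (since 2·3 = 6 = 1·5 + 1), so t ≡ 3·3 = 9 ≡ 4 (mod 5).
    Then x = 37 + 52·4 = 245, valid modulo lcm(52, 5) = 260: x ≡ 245 (mod 260).
Verify: 245 mod 4 = 1 ✓, 245 mod 13 = 11 ✓, 245 mod 5 = 0 ✓.

x ≡ 245 (mod 260).


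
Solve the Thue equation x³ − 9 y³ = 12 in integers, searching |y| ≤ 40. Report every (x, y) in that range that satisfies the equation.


The equation is x³ - 9y³ = 12. For fixed y, x³ = 9·y³ + 12, so a solution requires the RHS to be a perfect cube.
Strategy: iterate y from -40 to 40, compute RHS = 9·y³ + 12, and check whether it is a (positive or negative) perfect cube.
Check small values of y:
  y = 0: RHS = 12 is not a perfect cube.
  y = 1: RHS = 21 is not a perfect cube.
  y = -1: RHS = 3 is not a perfect cube.
  y = 2: RHS = 84 is not a perfect cube.
  y = -2: RHS = -60 is not a perfect cube.
  y = 3: RHS = 255 is not a perfect cube.
  y = -3: RHS = -231 is not a perfect cube.
Continuing the search up to |y| = 40 finds no solutions either.
No (x, y) in the scanned range satisfies the equation.

No integer solutions with |y| ≤ 40.
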